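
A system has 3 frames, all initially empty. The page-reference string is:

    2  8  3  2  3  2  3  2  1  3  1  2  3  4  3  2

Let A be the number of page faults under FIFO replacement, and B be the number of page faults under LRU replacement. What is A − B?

2

Under FIFO: F F F . . . . . F . . F . F F . → 7 faults.
Under LRU: F F F . . . . . F . . . . F . . → 5 faults.
A − B = 7 − 5 = 2.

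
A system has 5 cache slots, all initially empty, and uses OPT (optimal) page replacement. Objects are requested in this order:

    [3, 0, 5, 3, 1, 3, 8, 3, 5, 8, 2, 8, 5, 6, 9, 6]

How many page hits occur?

3 -> fault, frames [3]
0 -> fault, frames [3, 0]
5 -> fault, frames [3, 0, 5]
3 -> hit
1 -> fault, frames [3, 0, 5, 1]
3 -> hit
8 -> fault, frames [3, 0, 5, 1, 8]
3 -> hit
5 -> hit
8 -> hit
2 -> fault, evict 1, frames [3, 0, 5, 8, 2]
8 -> hit
5 -> hit
6 -> fault, evict 2, frames [3, 0, 5, 8, 6]
9 -> fault, evict 8, frames [3, 0, 5, 6, 9]
6 -> hit
Hits: 8.

8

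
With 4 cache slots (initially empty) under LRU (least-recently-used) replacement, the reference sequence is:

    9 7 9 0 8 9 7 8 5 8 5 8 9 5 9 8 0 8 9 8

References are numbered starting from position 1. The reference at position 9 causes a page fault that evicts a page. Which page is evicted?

0

pos 1: 9 → miss, frames {9}
pos 2: 7 → miss, frames {9,7}
pos 3: 9 → hit
pos 4: 0 → miss, frames {7,9,0}
pos 5: 8 → miss, frames {7,9,0,8}
pos 6: 9 → hit
pos 7: 7 → hit
pos 8: 8 → hit
pos 9: 5 → miss, evict 0, frames {9,7,8,5}
At position 9, page 0 is evicted.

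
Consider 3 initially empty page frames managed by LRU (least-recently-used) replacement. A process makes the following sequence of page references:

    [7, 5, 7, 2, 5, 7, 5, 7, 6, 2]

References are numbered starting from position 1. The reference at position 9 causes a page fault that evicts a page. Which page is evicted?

pos 1: 7 -> miss, frames [7]
pos 2: 5 -> miss, frames [7, 5]
pos 3: 7 -> hit
pos 4: 2 -> miss, frames [5, 7, 2]
pos 5: 5 -> hit
pos 6: 7 -> hit
pos 7: 5 -> hit
pos 8: 7 -> hit
pos 9: 6 -> miss, evict 2, frames [5, 7, 6]
At position 9, page 2 is evicted.

2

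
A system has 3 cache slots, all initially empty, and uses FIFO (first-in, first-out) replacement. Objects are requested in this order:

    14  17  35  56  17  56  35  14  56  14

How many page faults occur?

5

14 -> fault, frames [14]
17 -> fault, frames [14, 17]
35 -> fault, frames [14, 17, 35]
56 -> fault, evict 14, frames [17, 35, 56]
17 -> hit
56 -> hit
35 -> hit
14 -> fault, evict 17, frames [35, 56, 14]
56 -> hit
14 -> hit
Page faults: 5.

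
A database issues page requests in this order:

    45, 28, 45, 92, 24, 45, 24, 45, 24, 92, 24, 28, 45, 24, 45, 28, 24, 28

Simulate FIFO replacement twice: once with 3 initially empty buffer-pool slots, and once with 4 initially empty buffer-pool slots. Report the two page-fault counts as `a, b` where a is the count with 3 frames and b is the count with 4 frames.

3 frames: F F . F F F . . . . . F . . . . . . → 6 faults.
4 frames: F F . F F . . . . . . . . . . . . . → 4 faults.
4 < 6: adding a frame reduced faults, as is typical.

6, 4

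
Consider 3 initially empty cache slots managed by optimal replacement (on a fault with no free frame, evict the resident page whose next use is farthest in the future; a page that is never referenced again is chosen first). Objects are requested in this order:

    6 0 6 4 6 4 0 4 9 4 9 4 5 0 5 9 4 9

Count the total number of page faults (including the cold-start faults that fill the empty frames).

6

6 -> fault, frames (6)
0 -> fault, frames (6 0)
6 -> hit
4 -> fault, frames (6 0 4)
6 -> hit
4 -> hit
0 -> hit
4 -> hit
9 -> fault, evict 6, frames (0 4 9)
4 -> hit
9 -> hit
4 -> hit
5 -> fault, evict 4, frames (0 9 5)
0 -> hit
5 -> hit
9 -> hit
4 -> fault, evict 5, frames (0 9 4)
9 -> hit
Page faults: 6.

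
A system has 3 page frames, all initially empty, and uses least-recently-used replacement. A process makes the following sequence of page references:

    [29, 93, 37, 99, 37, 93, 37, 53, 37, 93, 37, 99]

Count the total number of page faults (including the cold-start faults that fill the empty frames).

6

29: fault, frames (29)
93: fault, frames (29 93)
37: fault, frames (29 93 37)
99: fault, evict 29, frames (93 37 99)
37: hit
93: hit
37: hit
53: fault, evict 99, frames (93 37 53)
37: hit
93: hit
37: hit
99: fault, evict 53, frames (93 37 99)
Page faults: 6.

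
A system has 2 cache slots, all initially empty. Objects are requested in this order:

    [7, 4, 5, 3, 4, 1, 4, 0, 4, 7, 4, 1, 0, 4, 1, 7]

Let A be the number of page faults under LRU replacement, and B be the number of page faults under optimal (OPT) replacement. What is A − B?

2

Under LRU: F F F F F F . F . F . F F F F F → 13 faults.
Under OPT: F F F F . F . F . F . F F . F F → 11 faults.
A − B = 13 − 11 = 2.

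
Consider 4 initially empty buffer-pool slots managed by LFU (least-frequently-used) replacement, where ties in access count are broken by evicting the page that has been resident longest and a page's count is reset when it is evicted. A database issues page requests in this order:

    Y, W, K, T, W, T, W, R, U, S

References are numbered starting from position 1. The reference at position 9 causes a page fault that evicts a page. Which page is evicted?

pos 1: Y → miss, frames {Y}
pos 2: W → miss, frames {Y,W}
pos 3: K → miss, frames {Y,W,K}
pos 4: T → miss, frames {Y,W,K,T}
pos 5: W → hit
pos 6: T → hit
pos 7: W → hit
pos 8: R → miss, evict Y, frames {W,K,T,R}
pos 9: U → miss, evict K, frames {W,T,R,U}
At position 9, page K is evicted.

K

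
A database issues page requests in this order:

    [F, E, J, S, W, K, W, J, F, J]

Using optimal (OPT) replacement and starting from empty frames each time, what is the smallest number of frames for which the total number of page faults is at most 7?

f=1: 10 faults
f=2: 8 faults
f=3: 7 faults
f=4: 6 faults
f=5: 6 faults
f=6: 6 faults
Smallest f with faults ≤ 7 is 3.

3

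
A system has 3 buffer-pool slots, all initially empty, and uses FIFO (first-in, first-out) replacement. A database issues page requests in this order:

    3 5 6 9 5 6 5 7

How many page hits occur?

3 → miss, frames [3]
5 → miss, frames [3, 5]
6 → miss, frames [3, 5, 6]
9 → miss, evict 3, frames [5, 6, 9]
5 → hit
6 → hit
5 → hit
7 → miss, evict 5, frames [6, 9, 7]
Hits: 3.

3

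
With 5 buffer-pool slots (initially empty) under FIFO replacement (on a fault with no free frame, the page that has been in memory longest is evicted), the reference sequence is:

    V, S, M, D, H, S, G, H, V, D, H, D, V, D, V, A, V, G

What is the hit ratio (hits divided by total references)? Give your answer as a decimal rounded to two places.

V → fault, frames [V]
S → fault, frames [V, S]
M → fault, frames [V, S, M]
D → fault, frames [V, S, M, D]
H → fault, frames [V, S, M, D, H]
S → hit
G → fault, evict V, frames [S, M, D, H, G]
H → hit
V → fault, evict S, frames [M, D, H, G, V]
D → hit
H → hit
D → hit
V → hit
D → hit
V → hit
A → fault, evict M, frames [D, H, G, V, A]
V → hit
G → hit
Hits: 10 of 18 references → 10/18 = 0.5556.

0.56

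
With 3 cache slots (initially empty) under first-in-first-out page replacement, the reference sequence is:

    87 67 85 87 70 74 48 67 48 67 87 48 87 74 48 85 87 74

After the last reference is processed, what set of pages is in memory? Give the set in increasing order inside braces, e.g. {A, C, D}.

{74, 85, 87}

87: fault, frames (87)
67: fault, frames (87 67)
85: fault, frames (87 67 85)
87: hit
70: fault, evict 87, frames (67 85 70)
74: fault, evict 67, frames (85 70 74)
48: fault, evict 85, frames (70 74 48)
67: fault, evict 70, frames (74 48 67)
48: hit
67: hit
87: fault, evict 74, frames (48 67 87)
48: hit
87: hit
74: fault, evict 48, frames (67 87 74)
48: fault, evict 67, frames (87 74 48)
85: fault, evict 87, frames (74 48 85)
87: fault, evict 74, frames (48 85 87)
74: fault, evict 48, frames (85 87 74)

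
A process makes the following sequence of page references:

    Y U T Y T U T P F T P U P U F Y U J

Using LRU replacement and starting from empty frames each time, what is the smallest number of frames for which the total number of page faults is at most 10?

3

f=1: 18 faults
f=2: 14 faults
f=3: 9 faults
f=4: 7 faults
f=5: 6 faults
f=6: 6 faults
Smallest f with faults ≤ 10 is 3.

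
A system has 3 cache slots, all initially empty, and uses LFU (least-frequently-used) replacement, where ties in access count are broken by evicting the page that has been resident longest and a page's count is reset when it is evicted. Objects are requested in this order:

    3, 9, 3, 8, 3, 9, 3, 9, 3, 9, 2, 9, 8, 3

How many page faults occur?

5

3: miss, frames (3)
9: miss, frames (3 9)
3: hit
8: miss, frames (3 9 8)
3: hit
9: hit
3: hit
9: hit
3: hit
9: hit
2: miss, evict 8, frames (3 9 2)
9: hit
8: miss, evict 2, frames (3 9 8)
3: hit
Page faults: 5.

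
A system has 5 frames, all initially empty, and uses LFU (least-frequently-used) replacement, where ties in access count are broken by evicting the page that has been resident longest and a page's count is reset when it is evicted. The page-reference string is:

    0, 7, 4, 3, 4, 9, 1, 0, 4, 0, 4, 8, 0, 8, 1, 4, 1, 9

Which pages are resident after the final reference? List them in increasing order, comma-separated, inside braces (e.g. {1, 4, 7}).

0: fault, frames (0)
7: fault, frames (0 7)
4: fault, frames (0 7 4)
3: fault, frames (0 7 4 3)
4: hit
9: fault, frames (0 7 4 3 9)
1: fault, evict 0, frames (7 4 3 9 1)
0: fault, evict 7, frames (4 3 9 1 0)
4: hit
0: hit
4: hit
8: fault, evict 3, frames (4 9 1 0 8)
0: hit
8: hit
1: hit
4: hit
1: hit
9: hit

{0, 1, 4, 8, 9}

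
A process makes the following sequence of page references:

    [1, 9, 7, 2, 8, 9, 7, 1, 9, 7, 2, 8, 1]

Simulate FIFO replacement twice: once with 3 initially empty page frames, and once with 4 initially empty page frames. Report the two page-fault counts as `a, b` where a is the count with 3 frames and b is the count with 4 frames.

3 frames: F F F F F F F F . . F F . → 10 faults.
4 frames: F F F F F . . F F F F F F → 11 faults.
11 > 10: adding a frame increased faults — Belady's anomaly.

10, 11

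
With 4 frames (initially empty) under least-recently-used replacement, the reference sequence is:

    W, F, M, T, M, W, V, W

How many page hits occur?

3

W: fault, frames [W]
F: fault, frames [W, F]
M: fault, frames [W, F, M]
T: fault, frames [W, F, M, T]
M: hit
W: hit
V: fault, evict F, frames [T, M, W, V]
W: hit
Hits: 3.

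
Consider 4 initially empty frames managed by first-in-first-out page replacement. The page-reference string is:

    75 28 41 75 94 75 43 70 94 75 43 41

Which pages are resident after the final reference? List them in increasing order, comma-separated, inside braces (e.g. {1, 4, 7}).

75 -> fault, frames [75]
28 -> fault, frames [75, 28]
41 -> fault, frames [75, 28, 41]
75 -> hit
94 -> fault, frames [75, 28, 41, 94]
75 -> hit
43 -> fault, evict 75, frames [28, 41, 94, 43]
70 -> fault, evict 28, frames [41, 94, 43, 70]
94 -> hit
75 -> fault, evict 41, frames [94, 43, 70, 75]
43 -> hit
41 -> fault, evict 94, frames [43, 70, 75, 41]

{41, 43, 70, 75}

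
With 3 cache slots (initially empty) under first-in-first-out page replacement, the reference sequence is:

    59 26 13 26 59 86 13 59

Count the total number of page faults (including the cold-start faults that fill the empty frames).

59: fault, frames {59}
26: fault, frames {59,26}
13: fault, frames {59,26,13}
26: hit
59: hit
86: fault, evict 59, frames {26,13,86}
13: hit
59: fault, evict 26, frames {13,86,59}
Page faults: 5.

5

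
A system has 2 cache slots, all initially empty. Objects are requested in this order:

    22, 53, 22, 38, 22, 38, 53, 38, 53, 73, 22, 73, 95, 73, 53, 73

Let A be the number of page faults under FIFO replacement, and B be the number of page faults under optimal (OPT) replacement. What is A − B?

Under FIFO: F F . F F . F F . F F . F F F . → 11 faults.
Under OPT: F F . F . . F . . F F . F . F . → 8 faults.
A − B = 11 − 8 = 3.

3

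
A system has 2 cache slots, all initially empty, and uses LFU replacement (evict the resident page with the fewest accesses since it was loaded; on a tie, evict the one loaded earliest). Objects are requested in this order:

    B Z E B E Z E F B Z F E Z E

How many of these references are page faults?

10

B -> fault, frames {B}
Z -> fault, frames {B,Z}
E -> fault, evict B, frames {Z,E}
B -> fault, evict Z, frames {E,B}
E -> hit
Z -> fault, evict B, frames {E,Z}
E -> hit
F -> fault, evict Z, frames {E,F}
B -> fault, evict F, frames {E,B}
Z -> fault, evict B, frames {E,Z}
F -> fault, evict Z, frames {E,F}
E -> hit
Z -> fault, evict F, frames {E,Z}
E -> hit
Page faults: 10.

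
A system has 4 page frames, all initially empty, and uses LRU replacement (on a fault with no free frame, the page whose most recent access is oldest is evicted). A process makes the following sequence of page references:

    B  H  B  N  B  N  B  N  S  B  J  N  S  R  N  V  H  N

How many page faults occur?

B -> fault, frames [B]
H -> fault, frames [B, H]
B -> hit
N -> fault, frames [H, B, N]
B -> hit
N -> hit
B -> hit
N -> hit
S -> fault, frames [H, B, N, S]
B -> hit
J -> fault, evict H, frames [N, S, B, J]
N -> hit
S -> hit
R -> fault, evict B, frames [J, N, S, R]
N -> hit
V -> fault, evict J, frames [S, R, N, V]
H -> fault, evict S, frames [R, N, V, H]
N -> hit
Page faults: 8.

8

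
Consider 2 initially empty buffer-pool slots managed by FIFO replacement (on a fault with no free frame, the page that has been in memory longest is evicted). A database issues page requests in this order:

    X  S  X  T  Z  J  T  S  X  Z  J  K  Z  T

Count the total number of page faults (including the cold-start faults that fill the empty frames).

13

X -> miss, frames {X}
S -> miss, frames {X,S}
X -> hit
T -> miss, evict X, frames {S,T}
Z -> miss, evict S, frames {T,Z}
J -> miss, evict T, frames {Z,J}
T -> miss, evict Z, frames {J,T}
S -> miss, evict J, frames {T,S}
X -> miss, evict T, frames {S,X}
Z -> miss, evict S, frames {X,Z}
J -> miss, evict X, frames {Z,J}
K -> miss, evict Z, frames {J,K}
Z -> miss, evict J, frames {K,Z}
T -> miss, evict K, frames {Z,T}
Page faults: 13.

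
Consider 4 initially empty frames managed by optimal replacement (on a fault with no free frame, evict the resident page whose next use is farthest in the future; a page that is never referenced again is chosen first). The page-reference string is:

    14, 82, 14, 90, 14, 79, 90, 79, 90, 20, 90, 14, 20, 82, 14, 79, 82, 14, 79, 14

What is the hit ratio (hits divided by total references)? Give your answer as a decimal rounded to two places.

14 -> miss, frames (14)
82 -> miss, frames (14 82)
14 -> hit
90 -> miss, frames (14 82 90)
14 -> hit
79 -> miss, frames (14 82 90 79)
90 -> hit
79 -> hit
90 -> hit
20 -> miss, evict 79, frames (14 82 90 20)
90 -> hit
14 -> hit
20 -> hit
82 -> hit
14 -> hit
79 -> miss, evict 20, frames (14 82 90 79)
82 -> hit
14 -> hit
79 -> hit
14 -> hit
Hits: 14 of 20 references → 14/20 = 0.7000.

0.70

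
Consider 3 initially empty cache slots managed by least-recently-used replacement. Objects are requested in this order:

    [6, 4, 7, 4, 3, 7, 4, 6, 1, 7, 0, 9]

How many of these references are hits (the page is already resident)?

3

6 -> miss, frames (6)
4 -> miss, frames (6 4)
7 -> miss, frames (6 4 7)
4 -> hit
3 -> miss, evict 6, frames (7 4 3)
7 -> hit
4 -> hit
6 -> miss, evict 3, frames (7 4 6)
1 -> miss, evict 7, frames (4 6 1)
7 -> miss, evict 4, frames (6 1 7)
0 -> miss, evict 6, frames (1 7 0)
9 -> miss, evict 1, frames (7 0 9)
Hits: 3.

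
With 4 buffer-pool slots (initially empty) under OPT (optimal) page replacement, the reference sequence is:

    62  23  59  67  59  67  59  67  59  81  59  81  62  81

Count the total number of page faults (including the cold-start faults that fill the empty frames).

62 -> fault, frames {62}
23 -> fault, frames {62,23}
59 -> fault, frames {62,23,59}
67 -> fault, frames {62,23,59,67}
59 -> hit
67 -> hit
59 -> hit
67 -> hit
59 -> hit
81 -> fault, evict 67, frames {62,23,59,81}
59 -> hit
81 -> hit
62 -> hit
81 -> hit
Page faults: 5.

5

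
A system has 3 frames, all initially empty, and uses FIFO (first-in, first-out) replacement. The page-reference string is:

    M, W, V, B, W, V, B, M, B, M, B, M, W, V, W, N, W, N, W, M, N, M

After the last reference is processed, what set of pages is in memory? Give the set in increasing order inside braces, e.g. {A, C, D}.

{M, N, V}

M -> fault, frames [M]
W -> fault, frames [M, W]
V -> fault, frames [M, W, V]
B -> fault, evict M, frames [W, V, B]
W -> hit
V -> hit
B -> hit
M -> fault, evict W, frames [V, B, M]
B -> hit
M -> hit
B -> hit
M -> hit
W -> fault, evict V, frames [B, M, W]
V -> fault, evict B, frames [M, W, V]
W -> hit
N -> fault, evict M, frames [W, V, N]
W -> hit
N -> hit
W -> hit
M -> fault, evict W, frames [V, N, M]
N -> hit
M -> hit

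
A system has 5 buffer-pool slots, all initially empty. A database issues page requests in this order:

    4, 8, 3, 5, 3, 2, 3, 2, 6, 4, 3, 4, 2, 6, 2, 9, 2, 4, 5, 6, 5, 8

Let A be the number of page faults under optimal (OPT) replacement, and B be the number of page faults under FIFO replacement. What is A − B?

-1

Under OPT: F F F F . F . . F . . . . . . F . . . . . F → 8 faults.
Under FIFO: F F F F . F . . F F . . . . . F . . . . . F → 9 faults.
A − B = 8 − 9 = -1.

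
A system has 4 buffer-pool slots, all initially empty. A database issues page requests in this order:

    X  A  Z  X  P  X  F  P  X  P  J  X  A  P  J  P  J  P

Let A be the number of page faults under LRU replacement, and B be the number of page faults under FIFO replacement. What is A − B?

-2

Under LRU: F F F . F . F . . . F . F . . . . . → 7 faults.
Under FIFO: F F F . F . F . F . F . F F . . . . → 9 faults.
A − B = 7 − 9 = -2.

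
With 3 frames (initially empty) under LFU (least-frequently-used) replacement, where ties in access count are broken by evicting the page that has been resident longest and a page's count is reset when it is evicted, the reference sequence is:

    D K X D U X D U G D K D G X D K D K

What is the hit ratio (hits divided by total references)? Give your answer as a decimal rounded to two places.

D -> fault, frames (D)
K -> fault, frames (D K)
X -> fault, frames (D K X)
D -> hit
U -> fault, evict K, frames (D X U)
X -> hit
D -> hit
U -> hit
G -> fault, evict X, frames (D U G)
D -> hit
K -> fault, evict G, frames (D U K)
D -> hit
G -> fault, evict K, frames (D U G)
X -> fault, evict G, frames (D U X)
D -> hit
K -> fault, evict X, frames (D U K)
D -> hit
K -> hit
Hits: 9 of 18 references → 9/18 = 0.5000.

0.50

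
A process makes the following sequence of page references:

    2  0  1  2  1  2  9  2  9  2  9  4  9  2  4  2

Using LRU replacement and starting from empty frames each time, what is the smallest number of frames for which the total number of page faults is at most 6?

3

f=1: 16 faults
f=2: 8 faults
f=3: 5 faults
f=4: 5 faults
f=5: 5 faults
Smallest f with faults ≤ 6 is 3.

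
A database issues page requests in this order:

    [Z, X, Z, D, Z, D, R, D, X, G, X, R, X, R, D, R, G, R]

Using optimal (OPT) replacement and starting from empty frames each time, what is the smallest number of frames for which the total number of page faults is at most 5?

f=1: 18 faults
f=2: 9 faults
f=3: 6 faults
f=4: 5 faults
f=5: 5 faults
Smallest f with faults ≤ 5 is 4.

4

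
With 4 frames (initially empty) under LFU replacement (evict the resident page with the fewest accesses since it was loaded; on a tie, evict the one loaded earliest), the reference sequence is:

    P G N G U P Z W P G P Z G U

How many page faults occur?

P -> fault, frames (P)
G -> fault, frames (P G)
N -> fault, frames (P G N)
G -> hit
U -> fault, frames (P G N U)
P -> hit
Z -> fault, evict N, frames (P G U Z)
W -> fault, evict U, frames (P G Z W)
P -> hit
G -> hit
P -> hit
Z -> hit
G -> hit
U -> fault, evict W, frames (P G Z U)
Page faults: 7.

7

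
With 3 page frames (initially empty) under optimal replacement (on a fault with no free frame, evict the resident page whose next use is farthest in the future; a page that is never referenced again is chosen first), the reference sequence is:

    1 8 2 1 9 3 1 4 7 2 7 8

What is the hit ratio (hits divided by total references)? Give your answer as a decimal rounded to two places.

0.33

1 → miss, frames {1}
8 → miss, frames {1,8}
2 → miss, frames {1,8,2}
1 → hit
9 → miss, evict 8, frames {1,2,9}
3 → miss, evict 9, frames {1,2,3}
1 → hit
4 → miss, evict 3, frames {1,2,4}
7 → miss, evict 4, frames {1,2,7}
2 → hit
7 → hit
8 → miss, evict 7, frames {1,2,8}
Hits: 4 of 12 references → 4/12 = 0.3333.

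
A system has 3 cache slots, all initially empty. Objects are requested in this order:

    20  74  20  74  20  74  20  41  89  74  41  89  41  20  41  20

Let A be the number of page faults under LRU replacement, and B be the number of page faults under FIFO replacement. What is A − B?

Under LRU: F F . . . . . F F F . . . F . . → 6 faults.
Under FIFO: F F . . . . . F F . . . . F . . → 5 faults.
A − B = 6 − 5 = 1.

1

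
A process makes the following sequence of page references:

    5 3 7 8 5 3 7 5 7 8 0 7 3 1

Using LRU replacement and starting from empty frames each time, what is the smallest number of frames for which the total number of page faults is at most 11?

f=1: 14 faults
f=2: 13 faults
f=3: 11 faults
f=4: 7 faults
f=5: 6 faults
f=6: 6 faults
Smallest f with faults ≤ 11 is 3.

3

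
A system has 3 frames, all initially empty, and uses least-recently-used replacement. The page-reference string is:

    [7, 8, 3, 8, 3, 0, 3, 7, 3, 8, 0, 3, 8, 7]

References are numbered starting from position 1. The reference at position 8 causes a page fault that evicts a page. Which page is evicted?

pos 1: 7 -> fault, frames [7]
pos 2: 8 -> fault, frames [7, 8]
pos 3: 3 -> fault, frames [7, 8, 3]
pos 4: 8 -> hit
pos 5: 3 -> hit
pos 6: 0 -> fault, evict 7, frames [8, 3, 0]
pos 7: 3 -> hit
pos 8: 7 -> fault, evict 8, frames [0, 3, 7]
At position 8, page 8 is evicted.

8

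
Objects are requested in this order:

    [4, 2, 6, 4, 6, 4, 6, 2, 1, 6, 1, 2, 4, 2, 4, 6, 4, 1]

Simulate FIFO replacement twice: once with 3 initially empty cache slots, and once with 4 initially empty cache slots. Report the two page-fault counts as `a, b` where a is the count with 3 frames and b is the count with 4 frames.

8, 4

3 frames: F F F . . . . . F . . . F F . F . F → 8 faults.
4 frames: F F F . . . . . F . . . . . . . . . → 4 faults.
4 < 8: adding a frame reduced faults, as is typical.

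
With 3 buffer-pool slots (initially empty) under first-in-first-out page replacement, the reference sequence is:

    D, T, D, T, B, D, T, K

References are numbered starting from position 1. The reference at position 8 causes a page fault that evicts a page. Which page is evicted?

D

pos 1: D: miss, frames [D]
pos 2: T: miss, frames [D, T]
pos 3: D: hit
pos 4: T: hit
pos 5: B: miss, frames [D, T, B]
pos 6: D: hit
pos 7: T: hit
pos 8: K: miss, evict D, frames [T, B, K]
At position 8, page D is evicted.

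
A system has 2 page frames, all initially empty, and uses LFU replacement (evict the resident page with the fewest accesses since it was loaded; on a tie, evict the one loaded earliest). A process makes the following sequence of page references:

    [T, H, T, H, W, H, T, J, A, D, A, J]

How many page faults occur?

T: miss, frames [T]
H: miss, frames [T, H]
T: hit
H: hit
W: miss, evict T, frames [H, W]
H: hit
T: miss, evict W, frames [H, T]
J: miss, evict T, frames [H, J]
A: miss, evict J, frames [H, A]
D: miss, evict A, frames [H, D]
A: miss, evict D, frames [H, A]
J: miss, evict A, frames [H, J]
Page faults: 9.

9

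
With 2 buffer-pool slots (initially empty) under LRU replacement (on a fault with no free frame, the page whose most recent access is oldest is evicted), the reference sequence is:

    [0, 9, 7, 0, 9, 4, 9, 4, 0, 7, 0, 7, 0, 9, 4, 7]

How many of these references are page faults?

11

0 -> miss, frames {0}
9 -> miss, frames {0,9}
7 -> miss, evict 0, frames {9,7}
0 -> miss, evict 9, frames {7,0}
9 -> miss, evict 7, frames {0,9}
4 -> miss, evict 0, frames {9,4}
9 -> hit
4 -> hit
0 -> miss, evict 9, frames {4,0}
7 -> miss, evict 4, frames {0,7}
0 -> hit
7 -> hit
0 -> hit
9 -> miss, evict 7, frames {0,9}
4 -> miss, evict 0, frames {9,4}
7 -> miss, evict 9, frames {4,7}
Page faults: 11.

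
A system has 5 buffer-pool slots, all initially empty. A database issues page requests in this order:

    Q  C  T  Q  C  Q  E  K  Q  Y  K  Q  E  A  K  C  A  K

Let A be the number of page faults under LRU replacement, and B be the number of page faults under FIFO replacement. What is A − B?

Under LRU: F F F . . . F F . F . . . F . F . . → 8 faults.
Under FIFO: F F F . . . F F . F . F . F . F . . → 9 faults.
A − B = 8 − 9 = -1.

-1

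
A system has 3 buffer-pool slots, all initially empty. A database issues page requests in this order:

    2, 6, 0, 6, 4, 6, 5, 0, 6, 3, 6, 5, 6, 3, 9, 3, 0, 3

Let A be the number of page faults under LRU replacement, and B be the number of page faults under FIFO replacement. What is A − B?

1

Under LRU: F F F . F . F F . F . F . . F . F . → 10 faults.
Under FIFO: F F F . F . F . F F . . . . F . F . → 9 faults.
A − B = 10 − 9 = 1.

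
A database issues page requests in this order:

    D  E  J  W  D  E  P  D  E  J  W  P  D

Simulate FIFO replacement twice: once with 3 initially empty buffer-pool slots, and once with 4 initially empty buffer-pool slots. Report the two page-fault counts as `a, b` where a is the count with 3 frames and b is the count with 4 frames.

3 frames: F F F F F F F . . F F . F → 10 faults.
4 frames: F F F F . . F F F F F F F → 11 faults.
11 > 10: adding a frame increased faults — Belady's anomaly.

10, 11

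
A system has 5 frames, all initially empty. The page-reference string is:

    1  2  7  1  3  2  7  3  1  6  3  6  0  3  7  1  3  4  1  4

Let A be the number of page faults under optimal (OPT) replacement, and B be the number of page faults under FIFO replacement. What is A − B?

-1

Under OPT: F F F . F . . . . F . . F . . . . F . . → 7 faults.
Under FIFO: F F F . F . . . . F . . F . . F . F . . → 8 faults.
A − B = 7 − 8 = -1.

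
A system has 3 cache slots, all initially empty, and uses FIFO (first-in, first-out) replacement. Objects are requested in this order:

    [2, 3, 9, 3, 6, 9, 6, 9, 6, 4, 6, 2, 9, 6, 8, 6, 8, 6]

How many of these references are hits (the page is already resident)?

2 → miss, frames (2)
3 → miss, frames (2 3)
9 → miss, frames (2 3 9)
3 → hit
6 → miss, evict 2, frames (3 9 6)
9 → hit
6 → hit
9 → hit
6 → hit
4 → miss, evict 3, frames (9 6 4)
6 → hit
2 → miss, evict 9, frames (6 4 2)
9 → miss, evict 6, frames (4 2 9)
6 → miss, evict 4, frames (2 9 6)
8 → miss, evict 2, frames (9 6 8)
6 → hit
8 → hit
6 → hit
Hits: 9.

9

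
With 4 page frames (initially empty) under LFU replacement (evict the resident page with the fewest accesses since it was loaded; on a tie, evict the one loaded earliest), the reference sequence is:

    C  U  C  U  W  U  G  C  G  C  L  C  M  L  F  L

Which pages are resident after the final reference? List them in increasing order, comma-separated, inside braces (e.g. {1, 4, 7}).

C: fault, frames (C)
U: fault, frames (C U)
C: hit
U: hit
W: fault, frames (C U W)
U: hit
G: fault, frames (C U W G)
C: hit
G: hit
C: hit
L: fault, evict W, frames (C U G L)
C: hit
M: fault, evict L, frames (C U G M)
L: fault, evict M, frames (C U G L)
F: fault, evict L, frames (C U G F)
L: fault, evict F, frames (C U G L)

{C, G, L, U}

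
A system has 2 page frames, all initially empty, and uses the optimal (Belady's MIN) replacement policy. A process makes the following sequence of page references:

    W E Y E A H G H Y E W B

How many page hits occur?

2

W -> fault, frames [W]
E -> fault, frames [W, E]
Y -> fault, evict W, frames [E, Y]
E -> hit
A -> fault, evict E, frames [Y, A]
H -> fault, evict A, frames [Y, H]
G -> fault, evict Y, frames [H, G]
H -> hit
Y -> fault, evict G, frames [H, Y]
E -> fault, evict Y, frames [H, E]
W -> fault, evict E, frames [H, W]
B -> fault, evict W, frames [H, B]
Hits: 2.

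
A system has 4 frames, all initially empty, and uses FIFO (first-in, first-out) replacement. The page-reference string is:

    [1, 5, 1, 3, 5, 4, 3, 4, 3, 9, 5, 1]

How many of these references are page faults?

1: miss, frames {1}
5: miss, frames {1,5}
1: hit
3: miss, frames {1,5,3}
5: hit
4: miss, frames {1,5,3,4}
3: hit
4: hit
3: hit
9: miss, evict 1, frames {5,3,4,9}
5: hit
1: miss, evict 5, frames {3,4,9,1}
Page faults: 6.

6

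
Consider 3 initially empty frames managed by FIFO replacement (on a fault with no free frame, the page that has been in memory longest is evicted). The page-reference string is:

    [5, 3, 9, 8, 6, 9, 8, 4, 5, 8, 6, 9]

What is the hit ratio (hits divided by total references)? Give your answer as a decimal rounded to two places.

0.17

5 -> fault, frames (5)
3 -> fault, frames (5 3)
9 -> fault, frames (5 3 9)
8 -> fault, evict 5, frames (3 9 8)
6 -> fault, evict 3, frames (9 8 6)
9 -> hit
8 -> hit
4 -> fault, evict 9, frames (8 6 4)
5 -> fault, evict 8, frames (6 4 5)
8 -> fault, evict 6, frames (4 5 8)
6 -> fault, evict 4, frames (5 8 6)
9 -> fault, evict 5, frames (8 6 9)
Hits: 2 of 12 references → 2/12 = 0.1667.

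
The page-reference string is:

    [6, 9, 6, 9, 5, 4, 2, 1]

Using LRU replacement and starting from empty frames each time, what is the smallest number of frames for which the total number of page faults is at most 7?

f=1: 8 faults
f=2: 6 faults
f=3: 6 faults
f=4: 6 faults
f=5: 6 faults
f=6: 6 faults
Smallest f with faults ≤ 7 is 2.

2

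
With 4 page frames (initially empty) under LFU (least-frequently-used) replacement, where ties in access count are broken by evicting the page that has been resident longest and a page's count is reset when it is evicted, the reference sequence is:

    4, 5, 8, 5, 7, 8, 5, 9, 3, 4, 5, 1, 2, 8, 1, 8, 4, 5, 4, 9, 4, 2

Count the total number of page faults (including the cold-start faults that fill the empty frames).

4: fault, frames [4]
5: fault, frames [4, 5]
8: fault, frames [4, 5, 8]
5: hit
7: fault, frames [4, 5, 8, 7]
8: hit
5: hit
9: fault, evict 4, frames [5, 8, 7, 9]
3: fault, evict 7, frames [5, 8, 9, 3]
4: fault, evict 9, frames [5, 8, 3, 4]
5: hit
1: fault, evict 3, frames [5, 8, 4, 1]
2: fault, evict 4, frames [5, 8, 1, 2]
8: hit
1: hit
8: hit
4: fault, evict 2, frames [5, 8, 1, 4]
5: hit
4: hit
9: fault, evict 1, frames [5, 8, 4, 9]
4: hit
2: fault, evict 9, frames [5, 8, 4, 2]
Page faults: 12.

12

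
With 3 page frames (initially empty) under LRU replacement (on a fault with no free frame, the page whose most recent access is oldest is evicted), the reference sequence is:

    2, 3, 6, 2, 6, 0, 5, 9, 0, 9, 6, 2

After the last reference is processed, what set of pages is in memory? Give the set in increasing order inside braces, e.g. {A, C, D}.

2 → fault, frames (2)
3 → fault, frames (2 3)
6 → fault, frames (2 3 6)
2 → hit
6 → hit
0 → fault, evict 3, frames (2 6 0)
5 → fault, evict 2, frames (6 0 5)
9 → fault, evict 6, frames (0 5 9)
0 → hit
9 → hit
6 → fault, evict 5, frames (0 9 6)
2 → fault, evict 0, frames (9 6 2)

{2, 6, 9}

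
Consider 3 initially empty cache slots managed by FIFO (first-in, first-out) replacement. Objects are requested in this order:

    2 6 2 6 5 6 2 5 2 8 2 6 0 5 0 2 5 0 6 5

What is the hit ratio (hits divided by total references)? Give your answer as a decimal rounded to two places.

2 -> miss, frames [2]
6 -> miss, frames [2, 6]
2 -> hit
6 -> hit
5 -> miss, frames [2, 6, 5]
6 -> hit
2 -> hit
5 -> hit
2 -> hit
8 -> miss, evict 2, frames [6, 5, 8]
2 -> miss, evict 6, frames [5, 8, 2]
6 -> miss, evict 5, frames [8, 2, 6]
0 -> miss, evict 8, frames [2, 6, 0]
5 -> miss, evict 2, frames [6, 0, 5]
0 -> hit
2 -> miss, evict 6, frames [0, 5, 2]
5 -> hit
0 -> hit
6 -> miss, evict 0, frames [5, 2, 6]
5 -> hit
Hits: 10 of 20 references → 10/20 = 0.5000.

0.50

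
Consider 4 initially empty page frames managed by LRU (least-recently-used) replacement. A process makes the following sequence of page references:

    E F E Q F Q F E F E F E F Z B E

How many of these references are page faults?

5

E → fault, frames (E)
F → fault, frames (E F)
E → hit
Q → fault, frames (F E Q)
F → hit
Q → hit
F → hit
E → hit
F → hit
E → hit
F → hit
E → hit
F → hit
Z → fault, frames (Q E F Z)
B → fault, evict Q, frames (E F Z B)
E → hit
Page faults: 5.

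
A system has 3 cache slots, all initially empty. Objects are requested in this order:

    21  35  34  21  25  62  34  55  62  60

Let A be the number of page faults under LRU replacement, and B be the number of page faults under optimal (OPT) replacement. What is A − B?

1

Under LRU: F F F . F F F F . F → 8 faults.
Under OPT: F F F . F F . F . F → 7 faults.
A − B = 8 − 7 = 1.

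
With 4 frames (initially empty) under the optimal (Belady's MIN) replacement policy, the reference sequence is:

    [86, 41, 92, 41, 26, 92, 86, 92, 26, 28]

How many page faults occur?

5

86: fault, frames [86]
41: fault, frames [86, 41]
92: fault, frames [86, 41, 92]
41: hit
26: fault, frames [86, 41, 92, 26]
92: hit
86: hit
92: hit
26: hit
28: fault, evict 26, frames [86, 41, 92, 28]
Page faults: 5.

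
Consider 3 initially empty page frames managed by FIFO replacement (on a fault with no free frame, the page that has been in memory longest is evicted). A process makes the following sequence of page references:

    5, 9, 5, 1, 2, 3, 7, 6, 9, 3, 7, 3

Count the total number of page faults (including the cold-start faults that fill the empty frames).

5 -> miss, frames (5)
9 -> miss, frames (5 9)
5 -> hit
1 -> miss, frames (5 9 1)
2 -> miss, evict 5, frames (9 1 2)
3 -> miss, evict 9, frames (1 2 3)
7 -> miss, evict 1, frames (2 3 7)
6 -> miss, evict 2, frames (3 7 6)
9 -> miss, evict 3, frames (7 6 9)
3 -> miss, evict 7, frames (6 9 3)
7 -> miss, evict 6, frames (9 3 7)
3 -> hit
Page faults: 10.

10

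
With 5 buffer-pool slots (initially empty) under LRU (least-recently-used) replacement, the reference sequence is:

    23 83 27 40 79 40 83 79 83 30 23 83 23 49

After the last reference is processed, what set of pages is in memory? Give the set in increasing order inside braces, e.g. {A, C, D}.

{23, 30, 49, 79, 83}

23: fault, frames [23]
83: fault, frames [23, 83]
27: fault, frames [23, 83, 27]
40: fault, frames [23, 83, 27, 40]
79: fault, frames [23, 83, 27, 40, 79]
40: hit
83: hit
79: hit
83: hit
30: fault, evict 23, frames [27, 40, 79, 83, 30]
23: fault, evict 27, frames [40, 79, 83, 30, 23]
83: hit
23: hit
49: fault, evict 40, frames [79, 30, 83, 23, 49]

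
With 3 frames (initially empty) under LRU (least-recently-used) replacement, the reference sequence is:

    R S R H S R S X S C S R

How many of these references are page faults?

R -> miss, frames (R)
S -> miss, frames (R S)
R -> hit
H -> miss, frames (S R H)
S -> hit
R -> hit
S -> hit
X -> miss, evict H, frames (R S X)
S -> hit
C -> miss, evict R, frames (X S C)
S -> hit
R -> miss, evict X, frames (C S R)
Page faults: 6.

6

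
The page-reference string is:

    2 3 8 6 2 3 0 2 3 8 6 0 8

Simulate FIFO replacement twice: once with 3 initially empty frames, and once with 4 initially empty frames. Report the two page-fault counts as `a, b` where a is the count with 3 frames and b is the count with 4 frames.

9, 10

3 frames: F F F F F F F . . F F . . → 9 faults.
4 frames: F F F F . . F F F F F F . → 10 faults.
10 > 9: adding a frame increased faults — Belady's anomaly.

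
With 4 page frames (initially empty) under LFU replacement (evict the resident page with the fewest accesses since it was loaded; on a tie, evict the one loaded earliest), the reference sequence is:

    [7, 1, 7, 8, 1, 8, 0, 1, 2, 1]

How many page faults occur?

7 -> miss, frames {7}
1 -> miss, frames {7,1}
7 -> hit
8 -> miss, frames {7,1,8}
1 -> hit
8 -> hit
0 -> miss, frames {7,1,8,0}
1 -> hit
2 -> miss, evict 0, frames {7,1,8,2}
1 -> hit
Page faults: 5.

5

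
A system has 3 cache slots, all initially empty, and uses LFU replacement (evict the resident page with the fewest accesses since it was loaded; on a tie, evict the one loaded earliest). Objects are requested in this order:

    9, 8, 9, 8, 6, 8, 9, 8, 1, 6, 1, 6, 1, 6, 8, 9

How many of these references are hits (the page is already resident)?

7

9: miss, frames [9]
8: miss, frames [9, 8]
9: hit
8: hit
6: miss, frames [9, 8, 6]
8: hit
9: hit
8: hit
1: miss, evict 6, frames [9, 8, 1]
6: miss, evict 1, frames [9, 8, 6]
1: miss, evict 6, frames [9, 8, 1]
6: miss, evict 1, frames [9, 8, 6]
1: miss, evict 6, frames [9, 8, 1]
6: miss, evict 1, frames [9, 8, 6]
8: hit
9: hit
Hits: 7.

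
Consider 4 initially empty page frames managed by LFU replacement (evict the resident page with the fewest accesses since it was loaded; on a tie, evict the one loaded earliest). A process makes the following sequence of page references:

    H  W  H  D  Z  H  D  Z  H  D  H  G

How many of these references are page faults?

5

H -> miss, frames {H}
W -> miss, frames {H,W}
H -> hit
D -> miss, frames {H,W,D}
Z -> miss, frames {H,W,D,Z}
H -> hit
D -> hit
Z -> hit
H -> hit
D -> hit
H -> hit
G -> miss, evict W, frames {H,D,Z,G}
Page faults: 5.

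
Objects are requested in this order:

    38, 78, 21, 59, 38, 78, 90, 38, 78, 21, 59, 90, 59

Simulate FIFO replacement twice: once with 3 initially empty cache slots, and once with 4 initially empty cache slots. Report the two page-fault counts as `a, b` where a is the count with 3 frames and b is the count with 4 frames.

3 frames: F F F F F F F . . F F . . → 9 faults.
4 frames: F F F F . . F F F F F F . → 10 faults.
10 > 9: adding a frame increased faults — Belady's anomaly.

9, 10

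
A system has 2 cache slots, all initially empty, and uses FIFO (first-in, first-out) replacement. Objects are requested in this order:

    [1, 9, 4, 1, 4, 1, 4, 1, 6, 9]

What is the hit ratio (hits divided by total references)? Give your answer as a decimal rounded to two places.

0.40

1: miss, frames [1]
9: miss, frames [1, 9]
4: miss, evict 1, frames [9, 4]
1: miss, evict 9, frames [4, 1]
4: hit
1: hit
4: hit
1: hit
6: miss, evict 4, frames [1, 6]
9: miss, evict 1, frames [6, 9]
Hits: 4 of 10 references → 4/10 = 0.4000.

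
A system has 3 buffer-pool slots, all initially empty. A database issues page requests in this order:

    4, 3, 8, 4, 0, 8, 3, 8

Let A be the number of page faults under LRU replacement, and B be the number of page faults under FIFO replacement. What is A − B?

Under LRU: F F F . F . F . → 5 faults.
Under FIFO: F F F . F . . . → 4 faults.
A − B = 5 − 4 = 1.

1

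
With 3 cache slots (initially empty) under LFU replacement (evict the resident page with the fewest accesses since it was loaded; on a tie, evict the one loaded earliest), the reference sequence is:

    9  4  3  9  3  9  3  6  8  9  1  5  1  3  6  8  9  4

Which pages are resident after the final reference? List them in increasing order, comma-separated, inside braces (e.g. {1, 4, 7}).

{3, 4, 9}

9 → miss, frames {9}
4 → miss, frames {9,4}
3 → miss, frames {9,4,3}
9 → hit
3 → hit
9 → hit
3 → hit
6 → miss, evict 4, frames {9,3,6}
8 → miss, evict 6, frames {9,3,8}
9 → hit
1 → miss, evict 8, frames {9,3,1}
5 → miss, evict 1, frames {9,3,5}
1 → miss, evict 5, frames {9,3,1}
3 → hit
6 → miss, evict 1, frames {9,3,6}
8 → miss, evict 6, frames {9,3,8}
9 → hit
4 → miss, evict 8, frames {9,3,4}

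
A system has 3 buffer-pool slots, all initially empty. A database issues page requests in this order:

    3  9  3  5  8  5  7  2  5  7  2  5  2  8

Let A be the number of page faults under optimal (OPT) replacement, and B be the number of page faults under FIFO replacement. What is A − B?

Under OPT: F F . F F . F F . . . . . F → 7 faults.
Under FIFO: F F . F F . F F F . . . . F → 8 faults.
A − B = 7 − 8 = -1.

-1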